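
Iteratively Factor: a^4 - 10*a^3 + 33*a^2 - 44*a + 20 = (a - 1)*(a^3 - 9*a^2 + 24*a - 20) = (a - 2)*(a - 1)*(a^2 - 7*a + 10) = (a - 2)^2*(a - 1)*(a - 5)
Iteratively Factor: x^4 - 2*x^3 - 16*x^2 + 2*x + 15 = (x + 3)*(x^3 - 5*x^2 - x + 5) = (x - 5)*(x + 3)*(x^2 - 1) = (x - 5)*(x + 1)*(x + 3)*(x - 1)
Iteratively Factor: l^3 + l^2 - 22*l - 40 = (l + 4)*(l^2 - 3*l - 10) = (l - 5)*(l + 4)*(l + 2)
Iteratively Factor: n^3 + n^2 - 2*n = (n)*(n^2 + n - 2) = n*(n - 1)*(n + 2)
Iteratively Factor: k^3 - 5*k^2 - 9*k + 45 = (k - 3)*(k^2 - 2*k - 15) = (k - 5)*(k - 3)*(k + 3)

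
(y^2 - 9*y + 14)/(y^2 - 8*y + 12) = (y - 7)/(y - 6)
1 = 1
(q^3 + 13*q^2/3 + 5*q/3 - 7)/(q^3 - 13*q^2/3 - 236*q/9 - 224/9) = 3*(q^2 + 2*q - 3)/(3*q^2 - 20*q - 32)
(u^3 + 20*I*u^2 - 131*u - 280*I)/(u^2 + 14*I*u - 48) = (u^2 + 12*I*u - 35)/(u + 6*I)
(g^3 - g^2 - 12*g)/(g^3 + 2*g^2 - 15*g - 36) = g/(g + 3)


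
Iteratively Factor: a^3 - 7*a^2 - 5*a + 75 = (a - 5)*(a^2 - 2*a - 15) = (a - 5)*(a + 3)*(a - 5)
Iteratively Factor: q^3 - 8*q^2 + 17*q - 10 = (q - 1)*(q^2 - 7*q + 10) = (q - 2)*(q - 1)*(q - 5)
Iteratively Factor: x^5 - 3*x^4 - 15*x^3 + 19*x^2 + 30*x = (x)*(x^4 - 3*x^3 - 15*x^2 + 19*x + 30) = x*(x - 2)*(x^3 - x^2 - 17*x - 15) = x*(x - 2)*(x + 1)*(x^2 - 2*x - 15) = x*(x - 2)*(x + 1)*(x + 3)*(x - 5)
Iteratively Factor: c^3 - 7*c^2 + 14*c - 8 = (c - 4)*(c^2 - 3*c + 2) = (c - 4)*(c - 1)*(c - 2)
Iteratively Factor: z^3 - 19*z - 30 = (z + 2)*(z^2 - 2*z - 15) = (z - 5)*(z + 2)*(z + 3)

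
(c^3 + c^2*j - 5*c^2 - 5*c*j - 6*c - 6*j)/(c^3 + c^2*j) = 1 - 5/c - 6/c^2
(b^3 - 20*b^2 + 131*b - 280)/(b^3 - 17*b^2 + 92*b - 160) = (b - 7)/(b - 4)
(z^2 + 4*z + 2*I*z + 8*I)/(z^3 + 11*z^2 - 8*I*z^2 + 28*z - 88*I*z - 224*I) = (z + 2*I)/(z^2 + z*(7 - 8*I) - 56*I)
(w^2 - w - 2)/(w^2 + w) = (w - 2)/w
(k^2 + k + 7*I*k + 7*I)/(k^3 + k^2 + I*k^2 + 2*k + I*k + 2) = (k + 7*I)/(k^2 + I*k + 2)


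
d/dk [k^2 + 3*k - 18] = 2*k + 3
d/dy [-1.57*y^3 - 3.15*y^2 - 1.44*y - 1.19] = -4.71*y^2 - 6.3*y - 1.44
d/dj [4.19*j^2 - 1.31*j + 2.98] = 8.38*j - 1.31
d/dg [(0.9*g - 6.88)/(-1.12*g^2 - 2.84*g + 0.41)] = (1.008*g^2 - 15.4112*g - 19.1702)/(1.2544*g^4 + 6.3616*g^3 + 7.1472*g^2 - 2.3288*g + 0.1681)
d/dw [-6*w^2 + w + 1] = 1 - 12*w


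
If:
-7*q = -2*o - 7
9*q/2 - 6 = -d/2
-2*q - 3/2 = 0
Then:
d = 75/4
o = -49/8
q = -3/4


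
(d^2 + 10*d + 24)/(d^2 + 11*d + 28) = (d + 6)/(d + 7)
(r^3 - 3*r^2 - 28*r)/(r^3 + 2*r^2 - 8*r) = (r - 7)/(r - 2)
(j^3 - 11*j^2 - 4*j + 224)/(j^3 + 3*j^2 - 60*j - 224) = (j - 7)/(j + 7)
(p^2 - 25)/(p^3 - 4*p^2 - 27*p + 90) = (p - 5)/(p^2 - 9*p + 18)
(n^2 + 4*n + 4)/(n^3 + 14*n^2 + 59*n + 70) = (n + 2)/(n^2 + 12*n + 35)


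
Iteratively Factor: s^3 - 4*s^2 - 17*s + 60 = (s - 5)*(s^2 + s - 12) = (s - 5)*(s + 4)*(s - 3)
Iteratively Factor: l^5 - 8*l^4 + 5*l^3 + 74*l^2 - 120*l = (l)*(l^4 - 8*l^3 + 5*l^2 + 74*l - 120) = l*(l - 5)*(l^3 - 3*l^2 - 10*l + 24) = l*(l - 5)*(l + 3)*(l^2 - 6*l + 8) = l*(l - 5)*(l - 2)*(l + 3)*(l - 4)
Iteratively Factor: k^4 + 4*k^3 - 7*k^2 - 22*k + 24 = (k - 1)*(k^3 + 5*k^2 - 2*k - 24) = (k - 1)*(k + 4)*(k^2 + k - 6) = (k - 1)*(k + 3)*(k + 4)*(k - 2)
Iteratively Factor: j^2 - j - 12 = (j - 4)*(j + 3)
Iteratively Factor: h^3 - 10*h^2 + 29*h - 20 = (h - 4)*(h^2 - 6*h + 5) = (h - 5)*(h - 4)*(h - 1)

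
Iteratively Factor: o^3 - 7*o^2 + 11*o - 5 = (o - 1)*(o^2 - 6*o + 5) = (o - 5)*(o - 1)*(o - 1)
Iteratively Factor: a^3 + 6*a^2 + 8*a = (a + 4)*(a^2 + 2*a) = (a + 2)*(a + 4)*(a)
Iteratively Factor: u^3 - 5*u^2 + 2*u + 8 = (u + 1)*(u^2 - 6*u + 8) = (u - 4)*(u + 1)*(u - 2)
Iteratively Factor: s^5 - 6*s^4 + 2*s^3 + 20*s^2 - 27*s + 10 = (s + 2)*(s^4 - 8*s^3 + 18*s^2 - 16*s + 5) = (s - 5)*(s + 2)*(s^3 - 3*s^2 + 3*s - 1) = (s - 5)*(s - 1)*(s + 2)*(s^2 - 2*s + 1) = (s - 5)*(s - 1)^2*(s + 2)*(s - 1)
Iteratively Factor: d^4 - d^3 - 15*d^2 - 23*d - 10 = (d - 5)*(d^3 + 4*d^2 + 5*d + 2) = (d - 5)*(d + 1)*(d^2 + 3*d + 2) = (d - 5)*(d + 1)^2*(d + 2)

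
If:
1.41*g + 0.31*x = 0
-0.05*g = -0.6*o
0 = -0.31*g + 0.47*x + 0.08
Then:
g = 0.03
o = 0.00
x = -0.15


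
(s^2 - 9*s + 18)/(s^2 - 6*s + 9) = (s - 6)/(s - 3)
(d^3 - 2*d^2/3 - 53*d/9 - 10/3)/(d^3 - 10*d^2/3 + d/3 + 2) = (d + 5/3)/(d - 1)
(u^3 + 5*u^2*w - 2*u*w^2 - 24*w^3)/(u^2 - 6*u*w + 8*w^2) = (u^2 + 7*u*w + 12*w^2)/(u - 4*w)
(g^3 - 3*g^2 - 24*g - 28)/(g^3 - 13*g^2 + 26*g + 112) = (g + 2)/(g - 8)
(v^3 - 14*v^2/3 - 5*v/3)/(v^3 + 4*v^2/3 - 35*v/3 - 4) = v*(v - 5)/(v^2 + v - 12)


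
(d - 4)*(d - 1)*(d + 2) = d^3 - 3*d^2 - 6*d + 8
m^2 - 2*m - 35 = (m - 7)*(m + 5)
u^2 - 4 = (u - 2)*(u + 2)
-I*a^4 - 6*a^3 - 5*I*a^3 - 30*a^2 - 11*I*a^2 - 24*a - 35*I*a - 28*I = (a + 1)*(a + 4)*(a - 7*I)*(-I*a + 1)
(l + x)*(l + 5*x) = l^2 + 6*l*x + 5*x^2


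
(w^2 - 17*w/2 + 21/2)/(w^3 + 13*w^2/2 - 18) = (w - 7)/(w^2 + 8*w + 12)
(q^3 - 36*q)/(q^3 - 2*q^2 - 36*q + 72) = q/(q - 2)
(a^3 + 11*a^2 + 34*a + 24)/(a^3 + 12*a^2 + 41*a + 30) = (a + 4)/(a + 5)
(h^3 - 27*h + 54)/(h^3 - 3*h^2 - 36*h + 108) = (h - 3)/(h - 6)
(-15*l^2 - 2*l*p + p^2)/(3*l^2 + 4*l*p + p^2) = (-5*l + p)/(l + p)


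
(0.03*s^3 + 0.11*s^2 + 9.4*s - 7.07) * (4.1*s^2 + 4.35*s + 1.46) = 0.123*s^5 + 0.5815*s^4 + 39.0623*s^3 + 12.0636*s^2 - 17.0305*s - 10.3222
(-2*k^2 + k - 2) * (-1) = 2*k^2 - k + 2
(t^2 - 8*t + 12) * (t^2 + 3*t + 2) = t^4 - 5*t^3 - 10*t^2 + 20*t + 24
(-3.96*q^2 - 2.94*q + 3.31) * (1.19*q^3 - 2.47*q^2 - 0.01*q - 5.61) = -4.7124*q^5 + 6.2826*q^4 + 11.2403*q^3 + 14.0693*q^2 + 16.4603*q - 18.5691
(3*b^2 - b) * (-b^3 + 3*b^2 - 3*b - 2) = -3*b^5 + 10*b^4 - 12*b^3 - 3*b^2 + 2*b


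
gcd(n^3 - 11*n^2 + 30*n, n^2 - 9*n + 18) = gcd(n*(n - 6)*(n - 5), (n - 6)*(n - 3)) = n - 6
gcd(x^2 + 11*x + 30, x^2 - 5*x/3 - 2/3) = 1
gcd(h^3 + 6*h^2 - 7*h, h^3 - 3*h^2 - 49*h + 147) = h + 7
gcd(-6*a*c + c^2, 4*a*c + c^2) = c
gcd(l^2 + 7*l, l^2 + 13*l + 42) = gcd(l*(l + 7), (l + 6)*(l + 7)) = l + 7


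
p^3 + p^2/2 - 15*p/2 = p*(p - 5/2)*(p + 3)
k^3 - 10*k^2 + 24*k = k*(k - 6)*(k - 4)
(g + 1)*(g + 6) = g^2 + 7*g + 6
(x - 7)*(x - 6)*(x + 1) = x^3 - 12*x^2 + 29*x + 42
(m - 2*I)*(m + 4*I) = m^2 + 2*I*m + 8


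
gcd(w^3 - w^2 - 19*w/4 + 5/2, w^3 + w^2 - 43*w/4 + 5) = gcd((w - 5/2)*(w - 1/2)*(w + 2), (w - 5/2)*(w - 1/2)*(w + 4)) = w^2 - 3*w + 5/4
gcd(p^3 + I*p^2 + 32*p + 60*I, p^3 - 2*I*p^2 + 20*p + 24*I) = p^2 - 4*I*p + 12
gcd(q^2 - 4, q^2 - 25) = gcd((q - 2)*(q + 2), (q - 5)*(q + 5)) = 1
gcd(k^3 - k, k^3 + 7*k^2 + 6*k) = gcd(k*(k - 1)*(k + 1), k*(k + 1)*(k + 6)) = k^2 + k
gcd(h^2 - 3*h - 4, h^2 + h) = h + 1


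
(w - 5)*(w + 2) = w^2 - 3*w - 10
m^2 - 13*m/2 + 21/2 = (m - 7/2)*(m - 3)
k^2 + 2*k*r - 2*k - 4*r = (k - 2)*(k + 2*r)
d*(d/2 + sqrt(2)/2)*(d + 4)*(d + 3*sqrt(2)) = d^4/2 + 2*d^3 + 2*sqrt(2)*d^3 + 3*d^2 + 8*sqrt(2)*d^2 + 12*d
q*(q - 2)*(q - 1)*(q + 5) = q^4 + 2*q^3 - 13*q^2 + 10*q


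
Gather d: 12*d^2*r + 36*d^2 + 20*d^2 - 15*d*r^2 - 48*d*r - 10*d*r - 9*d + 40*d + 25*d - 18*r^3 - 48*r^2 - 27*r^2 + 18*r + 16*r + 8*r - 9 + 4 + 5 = d^2*(12*r + 56) + d*(-15*r^2 - 58*r + 56) - 18*r^3 - 75*r^2 + 42*r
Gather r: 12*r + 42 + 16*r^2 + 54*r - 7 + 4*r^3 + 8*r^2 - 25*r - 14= 4*r^3 + 24*r^2 + 41*r + 21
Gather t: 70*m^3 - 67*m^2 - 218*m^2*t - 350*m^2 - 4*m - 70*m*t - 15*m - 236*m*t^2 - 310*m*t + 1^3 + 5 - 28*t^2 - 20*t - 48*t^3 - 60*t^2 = 70*m^3 - 417*m^2 - 19*m - 48*t^3 + t^2*(-236*m - 88) + t*(-218*m^2 - 380*m - 20) + 6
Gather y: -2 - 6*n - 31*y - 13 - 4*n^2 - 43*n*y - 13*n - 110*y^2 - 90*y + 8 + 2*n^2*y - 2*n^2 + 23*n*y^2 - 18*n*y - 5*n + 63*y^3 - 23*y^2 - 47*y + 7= -6*n^2 - 24*n + 63*y^3 + y^2*(23*n - 133) + y*(2*n^2 - 61*n - 168)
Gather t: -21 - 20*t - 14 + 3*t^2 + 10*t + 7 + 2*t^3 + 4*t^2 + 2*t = 2*t^3 + 7*t^2 - 8*t - 28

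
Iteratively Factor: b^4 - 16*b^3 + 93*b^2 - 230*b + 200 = (b - 5)*(b^3 - 11*b^2 + 38*b - 40) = (b - 5)*(b - 4)*(b^2 - 7*b + 10) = (b - 5)*(b - 4)*(b - 2)*(b - 5)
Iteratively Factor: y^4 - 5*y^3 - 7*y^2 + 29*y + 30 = (y - 5)*(y^3 - 7*y - 6) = (y - 5)*(y + 2)*(y^2 - 2*y - 3) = (y - 5)*(y + 1)*(y + 2)*(y - 3)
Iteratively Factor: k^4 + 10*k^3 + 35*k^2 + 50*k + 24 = (k + 2)*(k^3 + 8*k^2 + 19*k + 12) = (k + 2)*(k + 4)*(k^2 + 4*k + 3) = (k + 2)*(k + 3)*(k + 4)*(k + 1)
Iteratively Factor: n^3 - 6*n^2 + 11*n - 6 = (n - 2)*(n^2 - 4*n + 3) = (n - 3)*(n - 2)*(n - 1)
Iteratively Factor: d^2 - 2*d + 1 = (d - 1)*(d - 1)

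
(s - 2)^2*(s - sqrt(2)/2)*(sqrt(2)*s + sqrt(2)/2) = sqrt(2)*s^4 - 7*sqrt(2)*s^3/2 - s^3 + 2*sqrt(2)*s^2 + 7*s^2/2 - 2*s + 2*sqrt(2)*s - 2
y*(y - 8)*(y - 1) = y^3 - 9*y^2 + 8*y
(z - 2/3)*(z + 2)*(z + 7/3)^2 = z^4 + 6*z^3 + 31*z^2/3 + 28*z/27 - 196/27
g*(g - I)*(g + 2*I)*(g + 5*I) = g^4 + 6*I*g^3 - 3*g^2 + 10*I*g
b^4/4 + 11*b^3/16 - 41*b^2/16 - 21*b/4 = b*(b/4 + 1)*(b - 3)*(b + 7/4)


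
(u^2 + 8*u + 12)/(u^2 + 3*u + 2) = (u + 6)/(u + 1)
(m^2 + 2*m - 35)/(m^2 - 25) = (m + 7)/(m + 5)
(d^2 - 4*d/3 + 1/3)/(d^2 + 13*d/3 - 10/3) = (3*d^2 - 4*d + 1)/(3*d^2 + 13*d - 10)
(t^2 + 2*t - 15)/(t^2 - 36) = (t^2 + 2*t - 15)/(t^2 - 36)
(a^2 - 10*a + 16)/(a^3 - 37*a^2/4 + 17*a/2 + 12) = 4/(4*a + 3)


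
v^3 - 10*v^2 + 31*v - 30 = (v - 5)*(v - 3)*(v - 2)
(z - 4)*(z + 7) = z^2 + 3*z - 28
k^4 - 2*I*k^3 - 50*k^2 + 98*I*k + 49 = (k - 7)*(k + 7)*(k - I)^2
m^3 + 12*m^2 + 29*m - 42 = (m - 1)*(m + 6)*(m + 7)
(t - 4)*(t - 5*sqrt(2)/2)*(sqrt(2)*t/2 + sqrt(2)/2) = sqrt(2)*t^3/2 - 5*t^2/2 - 3*sqrt(2)*t^2/2 - 2*sqrt(2)*t + 15*t/2 + 10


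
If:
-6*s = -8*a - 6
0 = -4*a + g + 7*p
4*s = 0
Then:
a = -3/4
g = -7*p - 3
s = 0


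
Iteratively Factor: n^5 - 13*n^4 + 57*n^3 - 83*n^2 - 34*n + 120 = (n - 5)*(n^4 - 8*n^3 + 17*n^2 + 2*n - 24) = (n - 5)*(n - 4)*(n^3 - 4*n^2 + n + 6) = (n - 5)*(n - 4)*(n - 2)*(n^2 - 2*n - 3) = (n - 5)*(n - 4)*(n - 2)*(n + 1)*(n - 3)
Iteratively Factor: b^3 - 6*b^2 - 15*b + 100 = (b - 5)*(b^2 - b - 20) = (b - 5)*(b + 4)*(b - 5)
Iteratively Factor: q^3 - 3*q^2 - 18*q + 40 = (q + 4)*(q^2 - 7*q + 10) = (q - 2)*(q + 4)*(q - 5)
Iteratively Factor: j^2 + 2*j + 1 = (j + 1)*(j + 1)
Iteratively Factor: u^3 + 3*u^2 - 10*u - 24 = (u + 4)*(u^2 - u - 6) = (u + 2)*(u + 4)*(u - 3)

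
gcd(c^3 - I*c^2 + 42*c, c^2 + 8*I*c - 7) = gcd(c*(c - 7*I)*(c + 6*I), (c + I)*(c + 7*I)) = 1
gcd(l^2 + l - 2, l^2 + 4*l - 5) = l - 1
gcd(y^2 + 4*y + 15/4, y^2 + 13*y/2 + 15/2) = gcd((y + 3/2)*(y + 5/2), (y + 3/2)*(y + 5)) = y + 3/2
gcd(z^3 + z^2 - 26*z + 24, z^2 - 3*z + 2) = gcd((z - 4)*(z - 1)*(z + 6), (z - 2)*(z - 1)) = z - 1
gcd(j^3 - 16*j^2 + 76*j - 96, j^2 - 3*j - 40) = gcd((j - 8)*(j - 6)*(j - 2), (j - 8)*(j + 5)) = j - 8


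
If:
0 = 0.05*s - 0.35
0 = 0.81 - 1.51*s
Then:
No Solution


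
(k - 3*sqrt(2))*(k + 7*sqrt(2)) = k^2 + 4*sqrt(2)*k - 42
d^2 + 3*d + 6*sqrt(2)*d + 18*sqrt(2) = (d + 3)*(d + 6*sqrt(2))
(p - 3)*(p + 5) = p^2 + 2*p - 15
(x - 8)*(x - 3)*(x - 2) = x^3 - 13*x^2 + 46*x - 48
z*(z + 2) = z^2 + 2*z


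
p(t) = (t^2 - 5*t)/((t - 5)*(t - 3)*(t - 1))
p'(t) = (2*t - 5)/((t - 5)*(t - 3)*(t - 1)) - (t^2 - 5*t)/((t - 5)*(t - 3)*(t - 1)^2) - (t^2 - 5*t)/((t - 5)*(t - 3)^2*(t - 1)) - (t^2 - 5*t)/((t - 5)^2*(t - 3)*(t - 1))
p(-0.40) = -0.08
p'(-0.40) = 0.13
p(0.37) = 0.22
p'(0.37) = 1.04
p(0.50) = 0.40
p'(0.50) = 1.76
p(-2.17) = -0.13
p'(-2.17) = -0.01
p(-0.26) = -0.06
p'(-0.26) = 0.17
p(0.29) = 0.15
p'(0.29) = 0.79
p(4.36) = 0.95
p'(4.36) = -0.77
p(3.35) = 4.07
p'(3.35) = -12.15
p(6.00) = 0.40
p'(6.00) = -0.15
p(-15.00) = -0.05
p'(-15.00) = 0.00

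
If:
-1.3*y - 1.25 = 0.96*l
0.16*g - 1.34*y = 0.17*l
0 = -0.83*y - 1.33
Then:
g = -12.50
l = 0.87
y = -1.60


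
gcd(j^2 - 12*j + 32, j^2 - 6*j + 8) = j - 4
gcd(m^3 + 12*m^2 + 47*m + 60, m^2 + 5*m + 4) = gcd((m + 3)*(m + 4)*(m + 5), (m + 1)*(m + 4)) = m + 4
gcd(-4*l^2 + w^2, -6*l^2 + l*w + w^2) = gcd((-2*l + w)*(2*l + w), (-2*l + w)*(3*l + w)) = -2*l + w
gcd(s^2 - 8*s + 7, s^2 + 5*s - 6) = s - 1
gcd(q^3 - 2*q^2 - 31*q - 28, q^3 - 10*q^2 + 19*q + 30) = q + 1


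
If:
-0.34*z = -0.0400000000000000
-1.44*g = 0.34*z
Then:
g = -0.03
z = 0.12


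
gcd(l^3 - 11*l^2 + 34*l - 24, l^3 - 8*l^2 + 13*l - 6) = l^2 - 7*l + 6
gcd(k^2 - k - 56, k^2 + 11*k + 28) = k + 7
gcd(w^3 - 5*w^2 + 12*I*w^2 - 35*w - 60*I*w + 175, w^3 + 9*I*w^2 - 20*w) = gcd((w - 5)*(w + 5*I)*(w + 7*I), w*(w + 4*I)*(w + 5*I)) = w + 5*I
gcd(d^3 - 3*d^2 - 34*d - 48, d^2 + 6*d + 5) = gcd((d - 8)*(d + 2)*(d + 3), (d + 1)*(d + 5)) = 1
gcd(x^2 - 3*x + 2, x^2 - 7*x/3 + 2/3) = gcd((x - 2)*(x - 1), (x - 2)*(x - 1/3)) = x - 2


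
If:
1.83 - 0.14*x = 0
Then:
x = 13.07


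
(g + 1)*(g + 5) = g^2 + 6*g + 5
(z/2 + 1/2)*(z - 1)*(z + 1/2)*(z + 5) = z^4/2 + 11*z^3/4 + 3*z^2/4 - 11*z/4 - 5/4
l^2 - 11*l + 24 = (l - 8)*(l - 3)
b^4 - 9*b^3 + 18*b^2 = b^2*(b - 6)*(b - 3)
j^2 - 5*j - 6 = (j - 6)*(j + 1)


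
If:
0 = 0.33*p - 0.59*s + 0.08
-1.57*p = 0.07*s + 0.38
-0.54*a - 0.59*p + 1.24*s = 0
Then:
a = 0.26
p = -0.24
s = 0.00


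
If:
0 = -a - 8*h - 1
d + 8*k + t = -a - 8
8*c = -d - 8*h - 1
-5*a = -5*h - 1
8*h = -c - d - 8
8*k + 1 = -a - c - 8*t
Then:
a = 1/15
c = 1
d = -119/15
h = -2/15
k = 1/56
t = -29/105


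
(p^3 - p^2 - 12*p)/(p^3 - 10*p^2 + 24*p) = (p + 3)/(p - 6)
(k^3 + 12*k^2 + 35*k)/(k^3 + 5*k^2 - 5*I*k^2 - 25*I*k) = (k + 7)/(k - 5*I)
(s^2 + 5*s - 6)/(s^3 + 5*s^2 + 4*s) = (s^2 + 5*s - 6)/(s*(s^2 + 5*s + 4))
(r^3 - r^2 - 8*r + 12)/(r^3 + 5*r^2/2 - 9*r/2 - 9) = 2*(r - 2)/(2*r + 3)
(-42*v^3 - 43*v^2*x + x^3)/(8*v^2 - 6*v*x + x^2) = (-42*v^3 - 43*v^2*x + x^3)/(8*v^2 - 6*v*x + x^2)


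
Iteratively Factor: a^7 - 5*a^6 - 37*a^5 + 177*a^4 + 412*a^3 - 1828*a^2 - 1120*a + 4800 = (a - 5)*(a^6 - 37*a^4 - 8*a^3 + 372*a^2 + 32*a - 960) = (a - 5)^2*(a^5 + 5*a^4 - 12*a^3 - 68*a^2 + 32*a + 192) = (a - 5)^2*(a + 4)*(a^4 + a^3 - 16*a^2 - 4*a + 48) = (a - 5)^2*(a + 2)*(a + 4)*(a^3 - a^2 - 14*a + 24) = (a - 5)^2*(a - 3)*(a + 2)*(a + 4)*(a^2 + 2*a - 8) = (a - 5)^2*(a - 3)*(a - 2)*(a + 2)*(a + 4)*(a + 4)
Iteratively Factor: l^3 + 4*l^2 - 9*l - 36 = (l + 3)*(l^2 + l - 12) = (l - 3)*(l + 3)*(l + 4)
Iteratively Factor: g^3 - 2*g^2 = (g - 2)*(g^2) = g*(g - 2)*(g)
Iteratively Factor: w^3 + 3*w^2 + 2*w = (w + 1)*(w^2 + 2*w) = (w + 1)*(w + 2)*(w)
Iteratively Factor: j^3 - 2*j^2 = (j)*(j^2 - 2*j) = j^2*(j - 2)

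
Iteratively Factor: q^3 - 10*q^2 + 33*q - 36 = (q - 3)*(q^2 - 7*q + 12) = (q - 4)*(q - 3)*(q - 3)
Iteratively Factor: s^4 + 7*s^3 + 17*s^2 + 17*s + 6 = (s + 2)*(s^3 + 5*s^2 + 7*s + 3) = (s + 1)*(s + 2)*(s^2 + 4*s + 3) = (s + 1)*(s + 2)*(s + 3)*(s + 1)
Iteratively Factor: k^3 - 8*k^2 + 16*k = (k)*(k^2 - 8*k + 16) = k*(k - 4)*(k - 4)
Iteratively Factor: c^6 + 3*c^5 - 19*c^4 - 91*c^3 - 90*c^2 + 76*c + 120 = (c + 2)*(c^5 + c^4 - 21*c^3 - 49*c^2 + 8*c + 60) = (c - 1)*(c + 2)*(c^4 + 2*c^3 - 19*c^2 - 68*c - 60) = (c - 1)*(c + 2)^2*(c^3 - 19*c - 30) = (c - 5)*(c - 1)*(c + 2)^2*(c^2 + 5*c + 6) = (c - 5)*(c - 1)*(c + 2)^3*(c + 3)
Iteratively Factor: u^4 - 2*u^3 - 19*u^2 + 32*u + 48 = (u - 4)*(u^3 + 2*u^2 - 11*u - 12) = (u - 4)*(u + 4)*(u^2 - 2*u - 3) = (u - 4)*(u - 3)*(u + 4)*(u + 1)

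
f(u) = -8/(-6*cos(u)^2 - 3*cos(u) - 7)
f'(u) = -8*(-12*sin(u)*cos(u) - 3*sin(u))/(-6*cos(u)^2 - 3*cos(u) - 7)^2 = 24*(4*cos(u) + 1)*sin(u)/(6*cos(u)^2 + 3*cos(u) + 7)^2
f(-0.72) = 0.63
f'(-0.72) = -0.40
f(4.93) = 1.01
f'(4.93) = -0.69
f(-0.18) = 0.51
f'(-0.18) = -0.09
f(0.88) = 0.71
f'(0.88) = 0.51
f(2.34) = 1.02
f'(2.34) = -0.50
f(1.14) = 0.86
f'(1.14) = 0.67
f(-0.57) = 0.58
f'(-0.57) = -0.30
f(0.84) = 0.69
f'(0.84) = 0.48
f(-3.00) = 0.81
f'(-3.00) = 0.10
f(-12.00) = 0.58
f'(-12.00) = 0.30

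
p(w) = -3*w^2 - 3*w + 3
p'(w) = -6*w - 3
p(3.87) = -53.54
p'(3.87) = -26.22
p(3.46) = -43.29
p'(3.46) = -23.76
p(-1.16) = 2.44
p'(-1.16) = 3.96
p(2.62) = -25.45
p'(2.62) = -18.72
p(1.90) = -13.53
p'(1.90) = -14.40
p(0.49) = 0.81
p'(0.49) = -5.94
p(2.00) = -15.00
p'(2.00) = -15.00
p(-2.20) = -4.92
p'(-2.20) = 10.20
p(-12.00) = -393.00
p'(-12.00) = 69.00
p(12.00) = -465.00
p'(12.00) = -75.00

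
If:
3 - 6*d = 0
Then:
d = 1/2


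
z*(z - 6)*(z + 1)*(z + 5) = z^4 - 31*z^2 - 30*z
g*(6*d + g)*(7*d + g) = 42*d^2*g + 13*d*g^2 + g^3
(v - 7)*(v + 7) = v^2 - 49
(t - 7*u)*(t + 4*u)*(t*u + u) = t^3*u - 3*t^2*u^2 + t^2*u - 28*t*u^3 - 3*t*u^2 - 28*u^3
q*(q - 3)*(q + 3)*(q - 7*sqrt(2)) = q^4 - 7*sqrt(2)*q^3 - 9*q^2 + 63*sqrt(2)*q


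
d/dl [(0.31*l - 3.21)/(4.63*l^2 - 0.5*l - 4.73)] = (-1.4353*l^2 + 29.7246*l - 3.0713)/(21.4369*l^4 - 4.63*l^3 - 43.5498*l^2 + 4.73*l + 22.3729)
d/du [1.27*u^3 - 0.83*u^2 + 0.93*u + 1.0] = 3.81*u^2 - 1.66*u + 0.93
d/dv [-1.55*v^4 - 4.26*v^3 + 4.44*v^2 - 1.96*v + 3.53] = -6.2*v^3 - 12.78*v^2 + 8.88*v - 1.96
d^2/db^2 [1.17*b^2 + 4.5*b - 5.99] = 2.34000000000000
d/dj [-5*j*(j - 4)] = 20 - 10*j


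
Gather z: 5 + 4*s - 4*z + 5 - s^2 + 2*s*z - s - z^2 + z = -s^2 + 3*s - z^2 + z*(2*s - 3) + 10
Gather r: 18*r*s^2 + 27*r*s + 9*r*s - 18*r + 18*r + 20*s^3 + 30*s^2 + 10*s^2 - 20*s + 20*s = r*(18*s^2 + 36*s) + 20*s^3 + 40*s^2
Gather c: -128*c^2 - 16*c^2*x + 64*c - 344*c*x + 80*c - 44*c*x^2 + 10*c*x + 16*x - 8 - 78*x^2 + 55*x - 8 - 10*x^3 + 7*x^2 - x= c^2*(-16*x - 128) + c*(-44*x^2 - 334*x + 144) - 10*x^3 - 71*x^2 + 70*x - 16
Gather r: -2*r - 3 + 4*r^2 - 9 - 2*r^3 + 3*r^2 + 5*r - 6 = -2*r^3 + 7*r^2 + 3*r - 18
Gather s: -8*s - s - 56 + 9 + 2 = -9*s - 45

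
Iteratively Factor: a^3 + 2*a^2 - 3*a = (a)*(a^2 + 2*a - 3) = a*(a + 3)*(a - 1)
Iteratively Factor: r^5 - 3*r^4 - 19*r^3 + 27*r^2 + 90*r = (r)*(r^4 - 3*r^3 - 19*r^2 + 27*r + 90) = r*(r + 3)*(r^3 - 6*r^2 - r + 30) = r*(r + 2)*(r + 3)*(r^2 - 8*r + 15) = r*(r - 5)*(r + 2)*(r + 3)*(r - 3)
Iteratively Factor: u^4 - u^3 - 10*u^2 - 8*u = (u + 2)*(u^3 - 3*u^2 - 4*u) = (u - 4)*(u + 2)*(u^2 + u) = (u - 4)*(u + 1)*(u + 2)*(u)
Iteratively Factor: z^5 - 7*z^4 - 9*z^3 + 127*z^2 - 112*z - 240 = (z + 4)*(z^4 - 11*z^3 + 35*z^2 - 13*z - 60) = (z - 4)*(z + 4)*(z^3 - 7*z^2 + 7*z + 15) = (z - 4)*(z - 3)*(z + 4)*(z^2 - 4*z - 5) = (z - 5)*(z - 4)*(z - 3)*(z + 4)*(z + 1)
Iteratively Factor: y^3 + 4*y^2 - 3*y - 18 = (y - 2)*(y^2 + 6*y + 9) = (y - 2)*(y + 3)*(y + 3)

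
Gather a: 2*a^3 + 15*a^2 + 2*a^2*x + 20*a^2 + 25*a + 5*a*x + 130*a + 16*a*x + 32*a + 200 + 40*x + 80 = 2*a^3 + a^2*(2*x + 35) + a*(21*x + 187) + 40*x + 280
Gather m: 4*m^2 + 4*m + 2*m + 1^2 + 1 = 4*m^2 + 6*m + 2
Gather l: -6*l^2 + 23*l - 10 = -6*l^2 + 23*l - 10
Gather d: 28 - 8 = 20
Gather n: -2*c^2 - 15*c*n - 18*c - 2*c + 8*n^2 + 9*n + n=-2*c^2 - 20*c + 8*n^2 + n*(10 - 15*c)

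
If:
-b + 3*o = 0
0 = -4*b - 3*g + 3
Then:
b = 3*o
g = 1 - 4*o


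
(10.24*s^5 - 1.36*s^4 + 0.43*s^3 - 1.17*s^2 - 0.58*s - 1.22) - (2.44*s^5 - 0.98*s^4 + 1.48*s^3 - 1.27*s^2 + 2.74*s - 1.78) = 7.8*s^5 - 0.38*s^4 - 1.05*s^3 + 0.1*s^2 - 3.32*s + 0.56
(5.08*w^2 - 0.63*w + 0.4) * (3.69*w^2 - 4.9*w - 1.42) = 18.7452*w^4 - 27.2167*w^3 - 2.6506*w^2 - 1.0654*w - 0.568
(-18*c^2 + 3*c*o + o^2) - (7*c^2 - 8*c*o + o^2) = -25*c^2 + 11*c*o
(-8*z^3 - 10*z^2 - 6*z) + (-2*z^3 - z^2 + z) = -10*z^3 - 11*z^2 - 5*z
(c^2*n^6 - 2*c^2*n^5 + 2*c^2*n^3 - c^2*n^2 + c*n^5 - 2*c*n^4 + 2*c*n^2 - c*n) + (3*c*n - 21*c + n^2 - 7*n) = c^2*n^6 - 2*c^2*n^5 + 2*c^2*n^3 - c^2*n^2 + c*n^5 - 2*c*n^4 + 2*c*n^2 + 2*c*n - 21*c + n^2 - 7*n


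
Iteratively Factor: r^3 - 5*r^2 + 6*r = (r - 2)*(r^2 - 3*r) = r*(r - 2)*(r - 3)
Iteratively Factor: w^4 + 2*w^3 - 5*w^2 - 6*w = (w - 2)*(w^3 + 4*w^2 + 3*w) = (w - 2)*(w + 3)*(w^2 + w) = (w - 2)*(w + 1)*(w + 3)*(w)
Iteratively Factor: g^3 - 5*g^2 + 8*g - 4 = (g - 1)*(g^2 - 4*g + 4) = (g - 2)*(g - 1)*(g - 2)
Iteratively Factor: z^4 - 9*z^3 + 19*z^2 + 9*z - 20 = (z - 1)*(z^3 - 8*z^2 + 11*z + 20) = (z - 1)*(z + 1)*(z^2 - 9*z + 20) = (z - 4)*(z - 1)*(z + 1)*(z - 5)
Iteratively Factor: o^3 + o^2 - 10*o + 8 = (o + 4)*(o^2 - 3*o + 2) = (o - 2)*(o + 4)*(o - 1)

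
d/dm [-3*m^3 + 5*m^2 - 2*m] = -9*m^2 + 10*m - 2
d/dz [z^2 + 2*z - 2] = 2*z + 2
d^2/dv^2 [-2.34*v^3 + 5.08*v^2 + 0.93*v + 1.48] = 10.16 - 14.04*v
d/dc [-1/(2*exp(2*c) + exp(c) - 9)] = (4*exp(c) + 1)*exp(c)/(2*exp(2*c) + exp(c) - 9)^2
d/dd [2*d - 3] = 2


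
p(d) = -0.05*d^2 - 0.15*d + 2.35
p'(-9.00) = 0.75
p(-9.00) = -0.35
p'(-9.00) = 0.75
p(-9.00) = -0.35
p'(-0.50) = -0.10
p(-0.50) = 2.41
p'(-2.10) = 0.06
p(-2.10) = 2.44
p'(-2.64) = 0.11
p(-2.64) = 2.40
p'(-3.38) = 0.19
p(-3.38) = 2.29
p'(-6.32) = 0.48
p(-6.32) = 1.30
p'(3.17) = -0.47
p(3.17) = 1.37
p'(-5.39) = 0.39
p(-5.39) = 1.71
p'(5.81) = -0.73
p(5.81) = -0.21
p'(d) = -0.1*d - 0.15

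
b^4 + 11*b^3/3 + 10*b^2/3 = b^2*(b + 5/3)*(b + 2)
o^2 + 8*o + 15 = (o + 3)*(o + 5)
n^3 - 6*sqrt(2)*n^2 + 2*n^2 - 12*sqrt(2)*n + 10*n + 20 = (n + 2)*(n - 5*sqrt(2))*(n - sqrt(2))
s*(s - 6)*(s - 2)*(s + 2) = s^4 - 6*s^3 - 4*s^2 + 24*s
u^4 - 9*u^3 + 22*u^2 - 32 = (u - 4)^2*(u - 2)*(u + 1)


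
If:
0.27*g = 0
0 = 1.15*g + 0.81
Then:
No Solution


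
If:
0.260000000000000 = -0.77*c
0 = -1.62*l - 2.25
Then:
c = -0.34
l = -1.39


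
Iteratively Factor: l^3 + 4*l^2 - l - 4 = (l - 1)*(l^2 + 5*l + 4) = (l - 1)*(l + 4)*(l + 1)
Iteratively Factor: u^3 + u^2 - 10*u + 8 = (u + 4)*(u^2 - 3*u + 2) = (u - 2)*(u + 4)*(u - 1)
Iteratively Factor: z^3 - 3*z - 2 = (z - 2)*(z^2 + 2*z + 1) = (z - 2)*(z + 1)*(z + 1)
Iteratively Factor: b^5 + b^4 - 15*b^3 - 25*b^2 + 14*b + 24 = (b - 4)*(b^4 + 5*b^3 + 5*b^2 - 5*b - 6) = (b - 4)*(b + 1)*(b^3 + 4*b^2 + b - 6) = (b - 4)*(b + 1)*(b + 2)*(b^2 + 2*b - 3) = (b - 4)*(b - 1)*(b + 1)*(b + 2)*(b + 3)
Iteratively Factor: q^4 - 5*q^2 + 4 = (q - 2)*(q^3 + 2*q^2 - q - 2) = (q - 2)*(q + 2)*(q^2 - 1) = (q - 2)*(q - 1)*(q + 2)*(q + 1)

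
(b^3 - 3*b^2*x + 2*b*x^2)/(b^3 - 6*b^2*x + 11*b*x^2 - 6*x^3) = b/(b - 3*x)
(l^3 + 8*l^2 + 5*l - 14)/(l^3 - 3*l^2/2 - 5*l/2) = 2*(-l^3 - 8*l^2 - 5*l + 14)/(l*(-2*l^2 + 3*l + 5))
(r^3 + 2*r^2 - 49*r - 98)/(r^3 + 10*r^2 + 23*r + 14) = (r - 7)/(r + 1)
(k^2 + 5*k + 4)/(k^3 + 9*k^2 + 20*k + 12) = (k + 4)/(k^2 + 8*k + 12)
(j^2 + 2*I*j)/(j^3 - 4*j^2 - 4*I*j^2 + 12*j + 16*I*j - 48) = j/(j^2 + j*(-4 - 6*I) + 24*I)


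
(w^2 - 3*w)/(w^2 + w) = (w - 3)/(w + 1)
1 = 1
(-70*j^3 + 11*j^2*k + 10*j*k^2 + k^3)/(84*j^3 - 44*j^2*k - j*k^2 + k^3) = (-5*j - k)/(6*j - k)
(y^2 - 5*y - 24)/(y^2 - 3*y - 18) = (y - 8)/(y - 6)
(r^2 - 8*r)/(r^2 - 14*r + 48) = r/(r - 6)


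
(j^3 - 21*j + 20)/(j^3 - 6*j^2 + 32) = (j^2 + 4*j - 5)/(j^2 - 2*j - 8)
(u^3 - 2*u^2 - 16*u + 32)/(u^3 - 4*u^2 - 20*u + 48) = (u - 4)/(u - 6)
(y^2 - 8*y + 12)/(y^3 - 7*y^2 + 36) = (y - 2)/(y^2 - y - 6)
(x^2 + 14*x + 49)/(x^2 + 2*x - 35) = (x + 7)/(x - 5)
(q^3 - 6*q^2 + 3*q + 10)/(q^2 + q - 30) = (q^2 - q - 2)/(q + 6)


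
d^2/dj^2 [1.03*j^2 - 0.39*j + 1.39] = 2.06000000000000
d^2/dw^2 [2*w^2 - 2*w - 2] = 4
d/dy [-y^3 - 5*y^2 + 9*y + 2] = -3*y^2 - 10*y + 9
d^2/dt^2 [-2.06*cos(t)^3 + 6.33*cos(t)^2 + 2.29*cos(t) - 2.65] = -0.744999999999999*cos(t) - 12.66*cos(2*t) + 4.635*cos(3*t)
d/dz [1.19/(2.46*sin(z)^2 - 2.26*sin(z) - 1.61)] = (2.6894 - 5.8548*sin(z))*cos(z)/(-2.46*sin(z)^2 + 2.26*sin(z) + 1.61)^2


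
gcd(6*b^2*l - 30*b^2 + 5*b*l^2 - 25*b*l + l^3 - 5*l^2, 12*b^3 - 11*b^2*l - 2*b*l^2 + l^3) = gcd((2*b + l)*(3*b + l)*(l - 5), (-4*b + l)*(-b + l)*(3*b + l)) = 3*b + l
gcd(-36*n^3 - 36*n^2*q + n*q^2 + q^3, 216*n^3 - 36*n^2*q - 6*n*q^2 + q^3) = -36*n^2 + q^2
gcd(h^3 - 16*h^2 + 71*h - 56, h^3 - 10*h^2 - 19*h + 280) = h^2 - 15*h + 56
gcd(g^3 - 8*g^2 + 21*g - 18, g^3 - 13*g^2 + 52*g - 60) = g - 2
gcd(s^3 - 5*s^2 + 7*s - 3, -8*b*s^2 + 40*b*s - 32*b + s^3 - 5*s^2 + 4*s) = s - 1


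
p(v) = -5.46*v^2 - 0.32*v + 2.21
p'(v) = -10.92*v - 0.32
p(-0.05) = 2.21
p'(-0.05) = 0.23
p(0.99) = -3.46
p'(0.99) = -11.13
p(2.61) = -35.82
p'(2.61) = -28.82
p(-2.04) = -19.86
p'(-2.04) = 21.96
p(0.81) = -1.63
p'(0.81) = -9.17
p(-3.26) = -54.77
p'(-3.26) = 35.28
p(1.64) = -13.00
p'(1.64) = -18.23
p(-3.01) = -46.29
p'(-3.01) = 32.55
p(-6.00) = -192.43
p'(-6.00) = 65.20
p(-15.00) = -1221.49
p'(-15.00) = 163.48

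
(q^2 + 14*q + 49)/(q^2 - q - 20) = (q^2 + 14*q + 49)/(q^2 - q - 20)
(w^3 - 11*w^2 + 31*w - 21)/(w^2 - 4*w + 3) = w - 7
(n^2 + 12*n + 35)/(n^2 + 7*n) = (n + 5)/n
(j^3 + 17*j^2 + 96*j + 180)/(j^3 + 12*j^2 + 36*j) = (j + 5)/j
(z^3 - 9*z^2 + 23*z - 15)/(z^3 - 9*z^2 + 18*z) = (z^2 - 6*z + 5)/(z*(z - 6))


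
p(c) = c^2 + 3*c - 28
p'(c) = 2*c + 3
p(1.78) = -19.49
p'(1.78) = 6.56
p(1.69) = -20.07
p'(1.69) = 6.38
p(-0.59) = -29.42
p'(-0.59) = 1.82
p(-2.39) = -29.46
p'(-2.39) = -1.78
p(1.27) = -22.58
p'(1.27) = 5.54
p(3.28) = -7.40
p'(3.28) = 9.56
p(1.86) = -18.96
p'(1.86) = 6.72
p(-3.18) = -27.43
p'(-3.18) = -3.36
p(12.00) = 152.00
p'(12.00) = 27.00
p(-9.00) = 26.00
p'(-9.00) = -15.00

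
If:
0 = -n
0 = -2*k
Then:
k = 0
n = 0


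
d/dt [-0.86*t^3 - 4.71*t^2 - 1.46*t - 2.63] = -2.58*t^2 - 9.42*t - 1.46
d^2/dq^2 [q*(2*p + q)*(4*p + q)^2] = 64*p^2 + 60*p*q + 12*q^2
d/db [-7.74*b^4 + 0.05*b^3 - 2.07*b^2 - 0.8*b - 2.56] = -30.96*b^3 + 0.15*b^2 - 4.14*b - 0.8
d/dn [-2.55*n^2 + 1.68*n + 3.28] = 1.68 - 5.1*n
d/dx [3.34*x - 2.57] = 3.34000000000000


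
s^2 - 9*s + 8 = (s - 8)*(s - 1)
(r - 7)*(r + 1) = r^2 - 6*r - 7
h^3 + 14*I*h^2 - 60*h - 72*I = (h + 2*I)*(h + 6*I)^2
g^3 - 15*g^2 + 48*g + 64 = (g - 8)^2*(g + 1)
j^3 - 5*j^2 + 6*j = j*(j - 3)*(j - 2)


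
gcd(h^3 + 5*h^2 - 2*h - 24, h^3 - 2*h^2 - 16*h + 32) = h^2 + 2*h - 8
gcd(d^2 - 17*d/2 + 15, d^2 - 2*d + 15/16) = 1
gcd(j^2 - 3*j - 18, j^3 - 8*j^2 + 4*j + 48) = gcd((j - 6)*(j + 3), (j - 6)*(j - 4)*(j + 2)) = j - 6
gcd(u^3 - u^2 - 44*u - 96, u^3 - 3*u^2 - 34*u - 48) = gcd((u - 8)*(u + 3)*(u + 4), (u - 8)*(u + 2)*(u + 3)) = u^2 - 5*u - 24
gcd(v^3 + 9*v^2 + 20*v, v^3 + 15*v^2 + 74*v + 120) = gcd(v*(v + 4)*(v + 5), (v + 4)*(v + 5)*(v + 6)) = v^2 + 9*v + 20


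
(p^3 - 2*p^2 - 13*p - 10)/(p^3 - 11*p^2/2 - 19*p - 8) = 2*(p^2 - 4*p - 5)/(2*p^2 - 15*p - 8)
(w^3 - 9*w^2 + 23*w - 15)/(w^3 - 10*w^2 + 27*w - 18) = (w - 5)/(w - 6)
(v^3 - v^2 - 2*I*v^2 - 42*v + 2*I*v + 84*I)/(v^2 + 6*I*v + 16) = (v^2 - v - 42)/(v + 8*I)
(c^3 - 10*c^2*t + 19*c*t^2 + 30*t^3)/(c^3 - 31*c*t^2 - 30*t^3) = (c - 5*t)/(c + 5*t)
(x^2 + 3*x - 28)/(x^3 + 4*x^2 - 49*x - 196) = (x - 4)/(x^2 - 3*x - 28)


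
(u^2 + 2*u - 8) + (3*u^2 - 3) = 4*u^2 + 2*u - 11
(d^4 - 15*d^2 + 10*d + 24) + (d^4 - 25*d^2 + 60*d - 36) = 2*d^4 - 40*d^2 + 70*d - 12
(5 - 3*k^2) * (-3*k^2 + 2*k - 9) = 9*k^4 - 6*k^3 + 12*k^2 + 10*k - 45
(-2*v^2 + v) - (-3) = -2*v^2 + v + 3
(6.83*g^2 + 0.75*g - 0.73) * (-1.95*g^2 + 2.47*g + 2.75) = -13.3185*g^4 + 15.4076*g^3 + 22.0585*g^2 + 0.2594*g - 2.0075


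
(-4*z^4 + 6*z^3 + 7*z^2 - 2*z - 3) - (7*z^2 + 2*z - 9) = -4*z^4 + 6*z^3 - 4*z + 6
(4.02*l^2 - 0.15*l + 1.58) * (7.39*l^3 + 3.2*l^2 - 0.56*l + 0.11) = 29.7078*l^5 + 11.7555*l^4 + 8.945*l^3 + 5.5822*l^2 - 0.9013*l + 0.1738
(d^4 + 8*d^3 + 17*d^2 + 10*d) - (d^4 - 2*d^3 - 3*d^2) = 10*d^3 + 20*d^2 + 10*d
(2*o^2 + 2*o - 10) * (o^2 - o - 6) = 2*o^4 - 24*o^2 - 2*o + 60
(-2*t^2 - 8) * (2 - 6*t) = 12*t^3 - 4*t^2 + 48*t - 16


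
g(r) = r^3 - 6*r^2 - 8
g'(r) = 3*r^2 - 12*r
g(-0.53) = -9.83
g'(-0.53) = 7.20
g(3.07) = -35.61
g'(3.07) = -8.57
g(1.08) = -13.74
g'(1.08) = -9.46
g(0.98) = -12.82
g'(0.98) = -8.88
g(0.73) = -10.81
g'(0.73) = -7.16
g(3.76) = -39.67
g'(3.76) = -2.71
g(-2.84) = -79.30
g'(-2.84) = 58.28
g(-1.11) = -16.76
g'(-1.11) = 17.02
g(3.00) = -35.00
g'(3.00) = -9.00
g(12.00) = 856.00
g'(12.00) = 288.00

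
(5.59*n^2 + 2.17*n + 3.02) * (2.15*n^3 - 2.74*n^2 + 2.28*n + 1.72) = 12.0185*n^5 - 10.6511*n^4 + 13.2924*n^3 + 6.2876*n^2 + 10.618*n + 5.1944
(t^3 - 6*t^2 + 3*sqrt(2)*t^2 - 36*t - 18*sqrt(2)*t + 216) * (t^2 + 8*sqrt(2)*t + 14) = t^5 - 6*t^4 + 11*sqrt(2)*t^4 - 66*sqrt(2)*t^3 + 26*t^3 - 246*sqrt(2)*t^2 - 156*t^2 - 504*t + 1476*sqrt(2)*t + 3024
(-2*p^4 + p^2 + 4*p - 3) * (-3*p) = 6*p^5 - 3*p^3 - 12*p^2 + 9*p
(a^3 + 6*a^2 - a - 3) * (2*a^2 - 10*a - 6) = 2*a^5 + 2*a^4 - 68*a^3 - 32*a^2 + 36*a + 18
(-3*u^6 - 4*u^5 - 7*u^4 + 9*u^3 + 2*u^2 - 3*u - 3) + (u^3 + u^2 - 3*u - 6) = -3*u^6 - 4*u^5 - 7*u^4 + 10*u^3 + 3*u^2 - 6*u - 9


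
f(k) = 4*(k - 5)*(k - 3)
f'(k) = 8*k - 32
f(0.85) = 35.69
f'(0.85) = -25.20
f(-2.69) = 175.02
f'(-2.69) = -53.52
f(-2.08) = 143.87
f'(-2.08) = -48.64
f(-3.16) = 201.06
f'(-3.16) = -57.28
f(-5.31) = 342.70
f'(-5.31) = -74.48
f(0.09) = 57.15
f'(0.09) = -31.28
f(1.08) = 30.11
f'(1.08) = -23.36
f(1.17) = 28.04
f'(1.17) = -22.64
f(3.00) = 0.00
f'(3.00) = -8.00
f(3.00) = 0.00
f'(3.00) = -8.00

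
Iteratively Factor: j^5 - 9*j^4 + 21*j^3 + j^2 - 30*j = (j)*(j^4 - 9*j^3 + 21*j^2 + j - 30) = j*(j - 5)*(j^3 - 4*j^2 + j + 6) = j*(j - 5)*(j - 2)*(j^2 - 2*j - 3) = j*(j - 5)*(j - 3)*(j - 2)*(j + 1)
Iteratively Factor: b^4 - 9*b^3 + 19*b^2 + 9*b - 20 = (b - 1)*(b^3 - 8*b^2 + 11*b + 20) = (b - 5)*(b - 1)*(b^2 - 3*b - 4) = (b - 5)*(b - 1)*(b + 1)*(b - 4)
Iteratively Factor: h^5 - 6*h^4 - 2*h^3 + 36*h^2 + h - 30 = (h - 1)*(h^4 - 5*h^3 - 7*h^2 + 29*h + 30) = (h - 3)*(h - 1)*(h^3 - 2*h^2 - 13*h - 10) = (h - 5)*(h - 3)*(h - 1)*(h^2 + 3*h + 2) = (h - 5)*(h - 3)*(h - 1)*(h + 1)*(h + 2)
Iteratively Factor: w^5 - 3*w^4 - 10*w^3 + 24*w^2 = (w)*(w^4 - 3*w^3 - 10*w^2 + 24*w) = w*(w - 2)*(w^3 - w^2 - 12*w) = w*(w - 2)*(w + 3)*(w^2 - 4*w) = w*(w - 4)*(w - 2)*(w + 3)*(w)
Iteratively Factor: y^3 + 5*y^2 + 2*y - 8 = (y + 2)*(y^2 + 3*y - 4) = (y - 1)*(y + 2)*(y + 4)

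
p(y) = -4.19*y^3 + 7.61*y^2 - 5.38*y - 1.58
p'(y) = -12.57*y^2 + 15.22*y - 5.38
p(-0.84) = 10.79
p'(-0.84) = -27.03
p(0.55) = -2.93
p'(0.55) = -0.81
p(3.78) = -139.48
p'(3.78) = -127.45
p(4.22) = -203.65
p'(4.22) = -165.00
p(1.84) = -11.82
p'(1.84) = -19.93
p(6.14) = -717.60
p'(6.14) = -385.81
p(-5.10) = 779.60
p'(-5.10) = -409.95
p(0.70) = -3.05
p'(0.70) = -0.89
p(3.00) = -62.36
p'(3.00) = -72.85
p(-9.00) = 3717.76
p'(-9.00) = -1160.53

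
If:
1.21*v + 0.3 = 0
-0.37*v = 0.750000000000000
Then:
No Solution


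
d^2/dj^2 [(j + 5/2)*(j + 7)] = 2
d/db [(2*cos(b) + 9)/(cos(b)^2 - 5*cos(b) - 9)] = (18*cos(b) + cos(2*b) - 26)*sin(b)/(sin(b)^2 + 5*cos(b) + 8)^2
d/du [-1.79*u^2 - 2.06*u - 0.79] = -3.58*u - 2.06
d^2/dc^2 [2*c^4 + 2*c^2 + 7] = 24*c^2 + 4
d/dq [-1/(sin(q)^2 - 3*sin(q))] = (2*sin(q) - 3)*cos(q)/((sin(q) - 3)^2*sin(q)^2)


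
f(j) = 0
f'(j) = 0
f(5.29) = 0.00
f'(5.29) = 0.00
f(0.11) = 0.00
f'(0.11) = 0.00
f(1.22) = 0.00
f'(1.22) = 0.00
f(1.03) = 0.00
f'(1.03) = 0.00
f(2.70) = 0.00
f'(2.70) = 0.00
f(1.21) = 0.00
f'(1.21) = 0.00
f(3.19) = 0.00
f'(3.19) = 0.00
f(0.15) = 0.00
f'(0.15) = 0.00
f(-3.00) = 0.00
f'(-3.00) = 0.00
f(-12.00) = 0.00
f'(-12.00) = 0.00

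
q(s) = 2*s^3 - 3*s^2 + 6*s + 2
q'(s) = 6*s^2 - 6*s + 6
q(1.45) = 10.49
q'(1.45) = 9.92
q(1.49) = 10.90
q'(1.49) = 10.38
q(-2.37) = -55.69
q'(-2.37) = 53.92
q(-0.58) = -2.88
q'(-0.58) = 11.50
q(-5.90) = -548.59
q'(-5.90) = 250.26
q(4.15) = 118.18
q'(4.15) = 84.44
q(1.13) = 7.84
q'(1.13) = 6.88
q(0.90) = 6.43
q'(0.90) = 5.46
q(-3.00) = -97.00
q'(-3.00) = 78.00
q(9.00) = 1271.00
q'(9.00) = 438.00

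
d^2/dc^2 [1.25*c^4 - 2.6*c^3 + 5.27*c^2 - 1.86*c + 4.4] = 15.0*c^2 - 15.6*c + 10.54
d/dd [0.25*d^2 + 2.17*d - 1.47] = 0.5*d + 2.17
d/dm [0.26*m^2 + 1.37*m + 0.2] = 0.52*m + 1.37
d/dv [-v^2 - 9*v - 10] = -2*v - 9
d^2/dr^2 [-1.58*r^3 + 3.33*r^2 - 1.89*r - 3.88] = 6.66 - 9.48*r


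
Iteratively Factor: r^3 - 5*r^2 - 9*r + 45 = (r + 3)*(r^2 - 8*r + 15) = (r - 3)*(r + 3)*(r - 5)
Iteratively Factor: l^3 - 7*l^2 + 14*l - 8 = (l - 1)*(l^2 - 6*l + 8) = (l - 4)*(l - 1)*(l - 2)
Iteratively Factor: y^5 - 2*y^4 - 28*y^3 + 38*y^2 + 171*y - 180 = (y - 5)*(y^4 + 3*y^3 - 13*y^2 - 27*y + 36) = (y - 5)*(y - 1)*(y^3 + 4*y^2 - 9*y - 36) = (y - 5)*(y - 1)*(y + 4)*(y^2 - 9) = (y - 5)*(y - 1)*(y + 3)*(y + 4)*(y - 3)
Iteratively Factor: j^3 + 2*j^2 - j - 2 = (j - 1)*(j^2 + 3*j + 2) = (j - 1)*(j + 1)*(j + 2)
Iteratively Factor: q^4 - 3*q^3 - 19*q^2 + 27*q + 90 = (q + 2)*(q^3 - 5*q^2 - 9*q + 45) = (q + 2)*(q + 3)*(q^2 - 8*q + 15) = (q - 5)*(q + 2)*(q + 3)*(q - 3)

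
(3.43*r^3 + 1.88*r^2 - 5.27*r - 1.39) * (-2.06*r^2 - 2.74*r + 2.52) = -7.0658*r^5 - 13.271*r^4 + 14.3486*r^3 + 22.0408*r^2 - 9.4718*r - 3.5028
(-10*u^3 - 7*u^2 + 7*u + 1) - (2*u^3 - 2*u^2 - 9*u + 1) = -12*u^3 - 5*u^2 + 16*u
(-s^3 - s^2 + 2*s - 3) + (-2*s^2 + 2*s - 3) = -s^3 - 3*s^2 + 4*s - 6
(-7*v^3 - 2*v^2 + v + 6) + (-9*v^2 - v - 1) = -7*v^3 - 11*v^2 + 5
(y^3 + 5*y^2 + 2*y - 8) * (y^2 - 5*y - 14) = y^5 - 37*y^3 - 88*y^2 + 12*y + 112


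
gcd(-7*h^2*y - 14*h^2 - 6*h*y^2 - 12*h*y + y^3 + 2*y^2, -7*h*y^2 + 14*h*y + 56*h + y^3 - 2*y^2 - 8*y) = -7*h*y - 14*h + y^2 + 2*y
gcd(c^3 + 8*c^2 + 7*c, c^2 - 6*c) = c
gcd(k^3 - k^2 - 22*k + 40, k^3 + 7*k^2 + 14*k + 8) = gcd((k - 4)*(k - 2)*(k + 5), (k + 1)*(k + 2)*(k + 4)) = 1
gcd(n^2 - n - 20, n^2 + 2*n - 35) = n - 5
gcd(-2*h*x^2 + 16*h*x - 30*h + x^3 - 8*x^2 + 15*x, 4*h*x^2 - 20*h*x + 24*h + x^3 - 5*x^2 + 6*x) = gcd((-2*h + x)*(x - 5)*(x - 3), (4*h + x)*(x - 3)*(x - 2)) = x - 3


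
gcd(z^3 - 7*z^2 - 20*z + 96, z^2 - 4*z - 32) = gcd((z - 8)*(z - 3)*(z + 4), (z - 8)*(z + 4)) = z^2 - 4*z - 32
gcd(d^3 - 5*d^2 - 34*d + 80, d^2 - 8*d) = d - 8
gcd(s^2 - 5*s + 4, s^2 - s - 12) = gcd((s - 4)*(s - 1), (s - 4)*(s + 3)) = s - 4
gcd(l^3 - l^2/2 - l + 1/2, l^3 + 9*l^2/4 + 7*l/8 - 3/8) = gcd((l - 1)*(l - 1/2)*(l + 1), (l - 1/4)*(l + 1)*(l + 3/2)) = l + 1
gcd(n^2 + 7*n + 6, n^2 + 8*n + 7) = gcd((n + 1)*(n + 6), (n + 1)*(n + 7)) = n + 1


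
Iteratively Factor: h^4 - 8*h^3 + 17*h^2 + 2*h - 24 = (h + 1)*(h^3 - 9*h^2 + 26*h - 24) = (h - 4)*(h + 1)*(h^2 - 5*h + 6) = (h - 4)*(h - 3)*(h + 1)*(h - 2)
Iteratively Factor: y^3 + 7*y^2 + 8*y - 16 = (y + 4)*(y^2 + 3*y - 4) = (y + 4)^2*(y - 1)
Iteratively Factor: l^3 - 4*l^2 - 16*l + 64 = (l - 4)*(l^2 - 16) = (l - 4)*(l + 4)*(l - 4)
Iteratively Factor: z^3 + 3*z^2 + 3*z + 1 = (z + 1)*(z^2 + 2*z + 1) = (z + 1)^2*(z + 1)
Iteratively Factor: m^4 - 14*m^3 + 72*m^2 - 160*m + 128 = (m - 4)*(m^3 - 10*m^2 + 32*m - 32) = (m - 4)^2*(m^2 - 6*m + 8) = (m - 4)^2*(m - 2)*(m - 4)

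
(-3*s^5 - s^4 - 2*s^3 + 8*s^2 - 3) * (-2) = 6*s^5 + 2*s^4 + 4*s^3 - 16*s^2 + 6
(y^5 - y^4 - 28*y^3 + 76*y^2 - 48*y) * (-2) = -2*y^5 + 2*y^4 + 56*y^3 - 152*y^2 + 96*y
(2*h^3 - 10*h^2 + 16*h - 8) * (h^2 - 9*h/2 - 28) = 2*h^5 - 19*h^4 + 5*h^3 + 200*h^2 - 412*h + 224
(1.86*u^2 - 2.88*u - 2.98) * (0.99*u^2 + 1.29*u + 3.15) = 1.8414*u^4 - 0.4518*u^3 - 0.8064*u^2 - 12.9162*u - 9.387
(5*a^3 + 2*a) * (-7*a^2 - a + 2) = -35*a^5 - 5*a^4 - 4*a^3 - 2*a^2 + 4*a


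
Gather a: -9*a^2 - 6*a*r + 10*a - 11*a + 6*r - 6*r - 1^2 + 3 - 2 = -9*a^2 + a*(-6*r - 1)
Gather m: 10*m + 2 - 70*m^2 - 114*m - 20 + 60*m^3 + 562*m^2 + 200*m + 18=60*m^3 + 492*m^2 + 96*m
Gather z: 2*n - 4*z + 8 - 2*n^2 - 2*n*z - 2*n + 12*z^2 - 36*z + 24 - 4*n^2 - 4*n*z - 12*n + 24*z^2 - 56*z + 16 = -6*n^2 - 12*n + 36*z^2 + z*(-6*n - 96) + 48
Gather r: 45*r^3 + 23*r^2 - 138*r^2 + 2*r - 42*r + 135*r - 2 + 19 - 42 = 45*r^3 - 115*r^2 + 95*r - 25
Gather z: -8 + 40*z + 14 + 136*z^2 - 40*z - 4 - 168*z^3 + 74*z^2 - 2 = -168*z^3 + 210*z^2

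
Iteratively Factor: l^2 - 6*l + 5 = (l - 1)*(l - 5)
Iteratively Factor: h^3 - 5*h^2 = (h - 5)*(h^2) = h*(h - 5)*(h)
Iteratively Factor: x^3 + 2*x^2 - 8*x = (x)*(x^2 + 2*x - 8) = x*(x - 2)*(x + 4)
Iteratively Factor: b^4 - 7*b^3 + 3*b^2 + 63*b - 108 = (b - 3)*(b^3 - 4*b^2 - 9*b + 36) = (b - 3)*(b + 3)*(b^2 - 7*b + 12) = (b - 4)*(b - 3)*(b + 3)*(b - 3)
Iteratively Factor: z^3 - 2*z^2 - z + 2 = (z + 1)*(z^2 - 3*z + 2) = (z - 1)*(z + 1)*(z - 2)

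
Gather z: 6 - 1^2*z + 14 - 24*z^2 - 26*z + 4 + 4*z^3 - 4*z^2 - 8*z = 4*z^3 - 28*z^2 - 35*z + 24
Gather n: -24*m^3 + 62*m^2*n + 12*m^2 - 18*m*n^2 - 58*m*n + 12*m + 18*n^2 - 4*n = -24*m^3 + 12*m^2 + 12*m + n^2*(18 - 18*m) + n*(62*m^2 - 58*m - 4)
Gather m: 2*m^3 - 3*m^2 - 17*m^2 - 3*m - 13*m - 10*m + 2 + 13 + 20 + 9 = 2*m^3 - 20*m^2 - 26*m + 44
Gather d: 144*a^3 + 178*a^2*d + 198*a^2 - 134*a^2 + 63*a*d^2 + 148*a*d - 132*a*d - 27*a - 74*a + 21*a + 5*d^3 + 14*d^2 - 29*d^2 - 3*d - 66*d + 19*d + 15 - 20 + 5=144*a^3 + 64*a^2 - 80*a + 5*d^3 + d^2*(63*a - 15) + d*(178*a^2 + 16*a - 50)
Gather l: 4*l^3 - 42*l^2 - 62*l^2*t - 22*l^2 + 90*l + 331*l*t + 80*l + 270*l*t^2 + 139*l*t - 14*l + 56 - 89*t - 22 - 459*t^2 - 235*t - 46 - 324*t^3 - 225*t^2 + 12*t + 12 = 4*l^3 + l^2*(-62*t - 64) + l*(270*t^2 + 470*t + 156) - 324*t^3 - 684*t^2 - 312*t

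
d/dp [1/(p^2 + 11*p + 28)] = (-2*p - 11)/(p^2 + 11*p + 28)^2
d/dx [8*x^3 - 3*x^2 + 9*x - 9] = 24*x^2 - 6*x + 9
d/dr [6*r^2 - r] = 12*r - 1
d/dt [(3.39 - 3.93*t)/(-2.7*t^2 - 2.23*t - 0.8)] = (-10.611*t^2 + 18.306*t + 10.7037)/(7.29*t^4 + 12.042*t^3 + 9.2929*t^2 + 3.568*t + 0.64)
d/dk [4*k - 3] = 4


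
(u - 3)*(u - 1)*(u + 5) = u^3 + u^2 - 17*u + 15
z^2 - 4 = (z - 2)*(z + 2)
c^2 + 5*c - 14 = (c - 2)*(c + 7)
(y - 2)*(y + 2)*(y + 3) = y^3 + 3*y^2 - 4*y - 12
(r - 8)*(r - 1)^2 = r^3 - 10*r^2 + 17*r - 8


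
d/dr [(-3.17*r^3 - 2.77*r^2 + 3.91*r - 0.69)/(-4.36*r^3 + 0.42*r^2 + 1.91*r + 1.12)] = (-7.105427357601e-15*r^5 - 13.4086*r^4 + 21.9858*r^3 - 26.6093*r^2 - 5.6252*r + 5.6971)/(19.0096*r^6 - 3.6624*r^5 - 16.4788*r^4 - 8.162*r^3 + 4.5889*r^2 + 4.2784*r + 1.2544)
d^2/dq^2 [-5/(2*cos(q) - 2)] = 5*(cos(q) + 2)/(2*(cos(q) - 1)^2)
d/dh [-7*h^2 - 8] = -14*h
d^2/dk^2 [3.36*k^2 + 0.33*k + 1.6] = 6.72000000000000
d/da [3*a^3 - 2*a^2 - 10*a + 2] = 9*a^2 - 4*a - 10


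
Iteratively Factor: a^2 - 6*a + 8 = (a - 4)*(a - 2)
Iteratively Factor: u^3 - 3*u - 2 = (u + 1)*(u^2 - u - 2) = (u - 2)*(u + 1)*(u + 1)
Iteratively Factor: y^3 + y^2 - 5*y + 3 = (y - 1)*(y^2 + 2*y - 3) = (y - 1)*(y + 3)*(y - 1)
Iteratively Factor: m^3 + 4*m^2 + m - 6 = (m + 3)*(m^2 + m - 2) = (m - 1)*(m + 3)*(m + 2)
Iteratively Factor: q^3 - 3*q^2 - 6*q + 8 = (q + 2)*(q^2 - 5*q + 4) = (q - 1)*(q + 2)*(q - 4)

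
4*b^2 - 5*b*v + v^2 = (-4*b + v)*(-b + v)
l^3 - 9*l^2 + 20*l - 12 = (l - 6)*(l - 2)*(l - 1)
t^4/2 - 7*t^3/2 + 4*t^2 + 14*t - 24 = (t/2 + 1)*(t - 4)*(t - 3)*(t - 2)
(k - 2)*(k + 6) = k^2 + 4*k - 12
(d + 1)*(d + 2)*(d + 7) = d^3 + 10*d^2 + 23*d + 14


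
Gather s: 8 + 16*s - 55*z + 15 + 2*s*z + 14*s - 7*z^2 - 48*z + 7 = s*(2*z + 30) - 7*z^2 - 103*z + 30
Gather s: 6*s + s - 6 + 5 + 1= 7*s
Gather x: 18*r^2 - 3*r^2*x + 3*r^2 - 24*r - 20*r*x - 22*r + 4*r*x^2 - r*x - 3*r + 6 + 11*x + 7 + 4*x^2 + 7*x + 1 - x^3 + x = 21*r^2 - 49*r - x^3 + x^2*(4*r + 4) + x*(-3*r^2 - 21*r + 19) + 14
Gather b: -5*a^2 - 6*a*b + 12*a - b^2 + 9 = -5*a^2 - 6*a*b + 12*a - b^2 + 9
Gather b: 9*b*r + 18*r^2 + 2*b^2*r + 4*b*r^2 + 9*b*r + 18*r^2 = 2*b^2*r + b*(4*r^2 + 18*r) + 36*r^2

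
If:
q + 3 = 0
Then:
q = -3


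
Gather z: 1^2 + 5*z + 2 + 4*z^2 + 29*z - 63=4*z^2 + 34*z - 60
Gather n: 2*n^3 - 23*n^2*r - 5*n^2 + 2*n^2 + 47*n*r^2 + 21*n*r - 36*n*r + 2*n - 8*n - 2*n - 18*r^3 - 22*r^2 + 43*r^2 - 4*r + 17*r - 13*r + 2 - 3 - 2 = 2*n^3 + n^2*(-23*r - 3) + n*(47*r^2 - 15*r - 8) - 18*r^3 + 21*r^2 - 3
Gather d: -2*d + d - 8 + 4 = -d - 4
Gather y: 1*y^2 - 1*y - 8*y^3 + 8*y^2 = -8*y^3 + 9*y^2 - y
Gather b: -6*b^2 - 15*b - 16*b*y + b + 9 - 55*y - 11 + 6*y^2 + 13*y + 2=-6*b^2 + b*(-16*y - 14) + 6*y^2 - 42*y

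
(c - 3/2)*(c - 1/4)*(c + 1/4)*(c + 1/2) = c^4 - c^3 - 13*c^2/16 + c/16 + 3/64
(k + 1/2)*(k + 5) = k^2 + 11*k/2 + 5/2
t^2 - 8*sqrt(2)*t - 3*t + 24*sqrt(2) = (t - 3)*(t - 8*sqrt(2))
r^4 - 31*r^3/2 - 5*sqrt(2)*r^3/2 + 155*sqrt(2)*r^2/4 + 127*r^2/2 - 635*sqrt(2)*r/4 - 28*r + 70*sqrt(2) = (r - 8)*(r - 7)*(r - 1/2)*(r - 5*sqrt(2)/2)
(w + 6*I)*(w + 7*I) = w^2 + 13*I*w - 42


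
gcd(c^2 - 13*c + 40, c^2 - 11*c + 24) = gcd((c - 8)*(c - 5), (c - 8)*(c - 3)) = c - 8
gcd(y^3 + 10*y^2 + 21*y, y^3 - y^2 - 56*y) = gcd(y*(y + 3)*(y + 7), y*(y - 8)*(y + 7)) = y^2 + 7*y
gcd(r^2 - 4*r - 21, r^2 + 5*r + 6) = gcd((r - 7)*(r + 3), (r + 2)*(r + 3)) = r + 3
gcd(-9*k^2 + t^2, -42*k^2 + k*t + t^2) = 1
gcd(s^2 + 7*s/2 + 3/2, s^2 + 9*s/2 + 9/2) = s + 3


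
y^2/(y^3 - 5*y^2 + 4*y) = y/(y^2 - 5*y + 4)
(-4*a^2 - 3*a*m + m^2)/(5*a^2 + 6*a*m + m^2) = (-4*a + m)/(5*a + m)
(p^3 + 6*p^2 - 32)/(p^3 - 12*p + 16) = (p + 4)/(p - 2)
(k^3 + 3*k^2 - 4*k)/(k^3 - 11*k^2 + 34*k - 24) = k*(k + 4)/(k^2 - 10*k + 24)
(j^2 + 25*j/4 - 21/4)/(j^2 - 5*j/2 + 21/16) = 4*(j + 7)/(4*j - 7)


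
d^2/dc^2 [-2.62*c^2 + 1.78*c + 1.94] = -5.24000000000000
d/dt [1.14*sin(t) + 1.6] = 1.14*cos(t)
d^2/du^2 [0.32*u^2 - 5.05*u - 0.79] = 0.640000000000000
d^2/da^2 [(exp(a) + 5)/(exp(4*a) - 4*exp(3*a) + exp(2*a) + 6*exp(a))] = (9*exp(7*a) + 36*exp(6*a) - 394*exp(5*a) + 714*exp(4*a) - 153*exp(3*a) - 226*exp(2*a) + 90*exp(a) + 180)*exp(-a)/(exp(9*a) - 12*exp(8*a) + 51*exp(7*a) - 70*exp(6*a) - 93*exp(5*a) + 312*exp(4*a) - 35*exp(3*a) - 414*exp(2*a) + 108*exp(a) + 216)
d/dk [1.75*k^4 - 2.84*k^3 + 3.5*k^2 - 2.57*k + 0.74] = 7.0*k^3 - 8.52*k^2 + 7.0*k - 2.57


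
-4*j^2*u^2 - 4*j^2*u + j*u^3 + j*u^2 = u*(-4*j + u)*(j*u + j)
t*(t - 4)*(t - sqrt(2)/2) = t^3 - 4*t^2 - sqrt(2)*t^2/2 + 2*sqrt(2)*t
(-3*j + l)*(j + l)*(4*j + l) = -12*j^3 - 11*j^2*l + 2*j*l^2 + l^3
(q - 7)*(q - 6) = q^2 - 13*q + 42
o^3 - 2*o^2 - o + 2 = (o - 2)*(o - 1)*(o + 1)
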